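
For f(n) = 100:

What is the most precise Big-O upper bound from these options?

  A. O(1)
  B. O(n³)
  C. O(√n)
A

f(n) = 100 is O(1).
All listed options are valid Big-O bounds (upper bounds),
but O(1) is the tightest (smallest valid bound).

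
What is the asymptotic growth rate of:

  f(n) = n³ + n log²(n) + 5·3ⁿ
Θ(3ⁿ)

Order the terms by growth rate: n log²(n) ≺ n³ ≺ 5·3ⁿ.
The fastest-growing term 5·3ⁿ dominates as n → ∞; dropping its constant factor gives Θ(3ⁿ).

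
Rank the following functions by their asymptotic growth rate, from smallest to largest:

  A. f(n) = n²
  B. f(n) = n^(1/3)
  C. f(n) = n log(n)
B < C < A

Comparing growth rates:
B = n^(1/3) is O(n^(1/3))
C = n log(n) is O(n log n)
A = n² is O(n²)

Therefore, the order from slowest to fastest is: B < C < A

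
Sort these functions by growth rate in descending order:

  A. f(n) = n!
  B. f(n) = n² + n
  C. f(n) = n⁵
A > C > B

Comparing growth rates:
A = n! is O(n!)
C = n⁵ is O(n⁵)
B = n² + n is O(n²)

Therefore, the order from fastest to slowest is: A > C > B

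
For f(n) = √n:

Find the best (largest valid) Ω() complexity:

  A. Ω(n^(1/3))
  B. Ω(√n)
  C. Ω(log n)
B

f(n) = √n is Ω(√n).
All listed options are valid Big-Ω bounds (lower bounds),
but Ω(√n) is the tightest (largest valid bound).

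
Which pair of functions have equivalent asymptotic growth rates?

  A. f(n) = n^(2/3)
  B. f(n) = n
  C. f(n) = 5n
B and C

Examining each function:
  A. n^(2/3) is O(n^(2/3))
  B. n is O(n)
  C. 5n is O(n)

Functions B and C both have the same complexity class.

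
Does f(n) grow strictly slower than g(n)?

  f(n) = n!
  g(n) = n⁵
False

f(n) = n! is O(n!), and g(n) = n⁵ is O(n⁵).
Since O(n!) grows faster than or equal to O(n⁵), f(n) = o(g(n)) is false.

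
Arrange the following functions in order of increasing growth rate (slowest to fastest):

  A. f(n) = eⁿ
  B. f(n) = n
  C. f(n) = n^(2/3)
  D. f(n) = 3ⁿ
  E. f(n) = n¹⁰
C < B < E < A < D

Comparing growth rates:
C = n^(2/3) is O(n^(2/3))
B = n is O(n)
E = n¹⁰ is O(n¹⁰)
A = eⁿ is O(eⁿ)
D = 3ⁿ is O(3ⁿ)

Therefore, the order from slowest to fastest is: C < B < E < A < D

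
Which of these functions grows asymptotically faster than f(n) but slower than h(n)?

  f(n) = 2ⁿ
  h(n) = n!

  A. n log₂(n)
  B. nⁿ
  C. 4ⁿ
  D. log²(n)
C

We need g(n) with 2ⁿ = o(g(n)) and g(n) = o(n!), i.e. O(2ⁿ) ≺ g ≺ O(n!).
Check each option:
  A. n log₂(n) — O(n log n) does not grow strictly faster than f(n)
  B. nⁿ — O(nⁿ) does not grow strictly slower than h(n)
  C. 4ⁿ — O(4ⁿ) is strictly between O(2ⁿ) and O(n!) ✓
  D. log²(n) — O(log² n) does not grow strictly faster than f(n)

Only option C (4ⁿ) lies strictly between.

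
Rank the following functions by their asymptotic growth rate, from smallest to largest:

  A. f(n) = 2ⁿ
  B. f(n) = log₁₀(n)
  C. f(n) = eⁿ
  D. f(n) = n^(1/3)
B < D < A < C

Comparing growth rates:
B = log₁₀(n) is O(log n)
D = n^(1/3) is O(n^(1/3))
A = 2ⁿ is O(2ⁿ)
C = eⁿ is O(eⁿ)

Therefore, the order from slowest to fastest is: B < D < A < C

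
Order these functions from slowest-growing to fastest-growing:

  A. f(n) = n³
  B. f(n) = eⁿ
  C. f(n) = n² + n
C < A < B

Comparing growth rates:
C = n² + n is O(n²)
A = n³ is O(n³)
B = eⁿ is O(eⁿ)

Therefore, the order from slowest to fastest is: C < A < B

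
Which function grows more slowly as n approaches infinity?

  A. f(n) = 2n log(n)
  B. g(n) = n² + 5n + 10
A

f(n) = 2n log(n) is O(n log n), while g(n) = n² + 5n + 10 is O(n²).
Since O(n log n) grows slower than O(n²), f(n) is dominated.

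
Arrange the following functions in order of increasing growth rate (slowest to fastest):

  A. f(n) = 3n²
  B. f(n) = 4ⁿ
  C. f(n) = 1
C < A < B

Comparing growth rates:
C = 1 is O(1)
A = 3n² is O(n²)
B = 4ⁿ is O(4ⁿ)

Therefore, the order from slowest to fastest is: C < A < B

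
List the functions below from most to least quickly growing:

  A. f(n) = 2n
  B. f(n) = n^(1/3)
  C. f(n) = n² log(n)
C > A > B

Comparing growth rates:
C = n² log(n) is O(n² log n)
A = 2n is O(n)
B = n^(1/3) is O(n^(1/3))

Therefore, the order from fastest to slowest is: C > A > B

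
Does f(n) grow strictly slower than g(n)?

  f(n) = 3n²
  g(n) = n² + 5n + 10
False

f(n) = 3n² is O(n²), and g(n) = n² + 5n + 10 is O(n²).
Since they have the same growth rate, f(n) = o(g(n)) is false.
(f = o(g) requires f to grow strictly slower, not equal.)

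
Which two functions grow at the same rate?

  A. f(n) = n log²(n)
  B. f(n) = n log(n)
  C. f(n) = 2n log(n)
B and C

Examining each function:
  A. n log²(n) is O(n log² n)
  B. n log(n) is O(n log n)
  C. 2n log(n) is O(n log n)

Functions B and C both have the same complexity class.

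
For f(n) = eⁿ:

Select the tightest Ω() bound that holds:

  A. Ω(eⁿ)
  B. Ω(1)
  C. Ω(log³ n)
A

f(n) = eⁿ is Ω(eⁿ).
All listed options are valid Big-Ω bounds (lower bounds),
but Ω(eⁿ) is the tightest (largest valid bound).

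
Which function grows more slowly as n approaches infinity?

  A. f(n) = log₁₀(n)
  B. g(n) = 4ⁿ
A

f(n) = log₁₀(n) is O(log n), while g(n) = 4ⁿ is O(4ⁿ).
Since O(log n) grows slower than O(4ⁿ), f(n) is dominated.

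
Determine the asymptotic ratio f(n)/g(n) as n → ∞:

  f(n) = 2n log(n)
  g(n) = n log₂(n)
log(4)

Since 2n log(n) and n log₂(n) have the same growth rate (O(n log n)),
the ratio converges to a constant: log(4).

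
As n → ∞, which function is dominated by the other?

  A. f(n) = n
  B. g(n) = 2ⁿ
A

f(n) = n is O(n), while g(n) = 2ⁿ is O(2ⁿ).
Since O(n) grows slower than O(2ⁿ), f(n) is dominated.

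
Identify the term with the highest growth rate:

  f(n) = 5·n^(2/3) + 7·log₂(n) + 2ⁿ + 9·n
2ⁿ

Looking at each term:
  - 5·n^(2/3) is O(n^(2/3))
  - 7·log₂(n) is O(log n)
  - 2ⁿ is O(2ⁿ)
  - 9·n is O(n)

The term 2ⁿ (O(2ⁿ)) grows fastest and dominates all others.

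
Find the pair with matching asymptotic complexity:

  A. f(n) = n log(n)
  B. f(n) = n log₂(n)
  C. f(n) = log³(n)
A and B

Examining each function:
  A. n log(n) is O(n log n)
  B. n log₂(n) is O(n log n)
  C. log³(n) is O(log³ n)

Functions A and B both have the same complexity class.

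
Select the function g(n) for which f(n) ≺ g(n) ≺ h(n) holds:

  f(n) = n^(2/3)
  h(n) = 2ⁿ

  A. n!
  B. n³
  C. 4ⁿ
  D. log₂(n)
B

We need g(n) with n^(2/3) = o(g(n)) and g(n) = o(2ⁿ), i.e. O(n^(2/3)) ≺ g ≺ O(2ⁿ).
Check each option:
  A. n! — O(n!) does not grow strictly slower than h(n)
  B. n³ — O(n³) is strictly between O(n^(2/3)) and O(2ⁿ) ✓
  C. 4ⁿ — O(4ⁿ) does not grow strictly slower than h(n)
  D. log₂(n) — O(log n) does not grow strictly faster than f(n)

Only option B (n³) lies strictly between.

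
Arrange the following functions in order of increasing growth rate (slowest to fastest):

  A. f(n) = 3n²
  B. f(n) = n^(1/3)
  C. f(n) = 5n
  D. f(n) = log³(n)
D < B < C < A

Comparing growth rates:
D = log³(n) is O(log³ n)
B = n^(1/3) is O(n^(1/3))
C = 5n is O(n)
A = 3n² is O(n²)

Therefore, the order from slowest to fastest is: D < B < C < A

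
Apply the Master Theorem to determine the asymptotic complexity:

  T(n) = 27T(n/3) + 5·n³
Θ(n³ log n)

Master Theorem: a = 27, b = 3, f(n) = 5·n³.
Compute the critical exponent d = log₃(27) = 3.
Compare f(n) = Θ(n³) against n^d:
  k = 3 = d, so f(n) = Θ(n^d) — Case 2.
  Work is balanced across levels: T(n) = Θ(n^d log n) = Θ(n³ log n).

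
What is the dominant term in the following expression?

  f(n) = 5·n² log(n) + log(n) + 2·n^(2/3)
5·n² log(n)

Looking at each term:
  - 5·n² log(n) is O(n² log n)
  - log(n) is O(log n)
  - 2·n^(2/3) is O(n^(2/3))

The term 5·n² log(n) (O(n² log n)) grows fastest and dominates all others.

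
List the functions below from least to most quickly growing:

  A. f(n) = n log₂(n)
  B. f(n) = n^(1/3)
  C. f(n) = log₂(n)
C < B < A

Comparing growth rates:
C = log₂(n) is O(log n)
B = n^(1/3) is O(n^(1/3))
A = n log₂(n) is O(n log n)

Therefore, the order from slowest to fastest is: C < B < A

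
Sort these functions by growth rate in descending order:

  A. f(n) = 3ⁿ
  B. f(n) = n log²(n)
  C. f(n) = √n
A > B > C

Comparing growth rates:
A = 3ⁿ is O(3ⁿ)
B = n log²(n) is O(n log² n)
C = √n is O(√n)

Therefore, the order from fastest to slowest is: A > B > C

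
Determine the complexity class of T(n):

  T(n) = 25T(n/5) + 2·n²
Θ(n² log n)

Master Theorem: a = 25, b = 5, f(n) = 2·n².
Compute the critical exponent d = log₅(25) = 2.
Compare f(n) = Θ(n²) against n^d:
  k = 2 = d, so f(n) = Θ(n^d) — Case 2.
  Work is balanced across levels: T(n) = Θ(n^d log n) = Θ(n² log n).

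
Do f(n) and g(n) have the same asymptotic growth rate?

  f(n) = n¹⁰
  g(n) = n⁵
False

f(n) = n¹⁰ is O(n¹⁰), and g(n) = n⁵ is O(n⁵).
Since they have different growth rates, f(n) = Θ(g(n)) is false.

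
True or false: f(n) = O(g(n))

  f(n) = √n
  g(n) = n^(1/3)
False

f(n) = √n is O(√n), and g(n) = n^(1/3) is O(n^(1/3)).
Since O(√n) grows faster than O(n^(1/3)), f(n) = O(g(n)) is false.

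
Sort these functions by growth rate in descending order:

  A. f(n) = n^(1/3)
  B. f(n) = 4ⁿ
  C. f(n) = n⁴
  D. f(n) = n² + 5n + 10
B > C > D > A

Comparing growth rates:
B = 4ⁿ is O(4ⁿ)
C = n⁴ is O(n⁴)
D = n² + 5n + 10 is O(n²)
A = n^(1/3) is O(n^(1/3))

Therefore, the order from fastest to slowest is: B > C > D > A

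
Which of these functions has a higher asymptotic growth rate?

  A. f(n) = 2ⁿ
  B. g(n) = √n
A

f(n) = 2ⁿ is O(2ⁿ), while g(n) = √n is O(√n).
Since O(2ⁿ) grows faster than O(√n), f(n) dominates.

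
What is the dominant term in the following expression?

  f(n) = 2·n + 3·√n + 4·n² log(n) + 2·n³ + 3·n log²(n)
2·n³

Looking at each term:
  - 2·n is O(n)
  - 3·√n is O(√n)
  - 4·n² log(n) is O(n² log n)
  - 2·n³ is O(n³)
  - 3·n log²(n) is O(n log² n)

The term 2·n³ (O(n³)) grows fastest and dominates all others.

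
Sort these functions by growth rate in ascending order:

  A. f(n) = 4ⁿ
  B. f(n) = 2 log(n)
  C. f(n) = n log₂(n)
B < C < A

Comparing growth rates:
B = 2 log(n) is O(log n)
C = n log₂(n) is O(n log n)
A = 4ⁿ is O(4ⁿ)

Therefore, the order from slowest to fastest is: B < C < A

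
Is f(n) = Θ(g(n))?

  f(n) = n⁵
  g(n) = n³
False

f(n) = n⁵ is O(n⁵), and g(n) = n³ is O(n³).
Since they have different growth rates, f(n) = Θ(g(n)) is false.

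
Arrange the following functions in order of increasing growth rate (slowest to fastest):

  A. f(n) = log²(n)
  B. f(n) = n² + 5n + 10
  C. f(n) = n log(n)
A < C < B

Comparing growth rates:
A = log²(n) is O(log² n)
C = n log(n) is O(n log n)
B = n² + 5n + 10 is O(n²)

Therefore, the order from slowest to fastest is: A < C < B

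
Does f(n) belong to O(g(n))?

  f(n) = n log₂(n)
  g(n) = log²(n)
False

f(n) = n log₂(n) is O(n log n), and g(n) = log²(n) is O(log² n).
Since O(n log n) grows faster than O(log² n), f(n) = O(g(n)) is false.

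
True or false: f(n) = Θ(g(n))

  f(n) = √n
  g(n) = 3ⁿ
False

f(n) = √n is O(√n), and g(n) = 3ⁿ is O(3ⁿ).
Since they have different growth rates, f(n) = Θ(g(n)) is false.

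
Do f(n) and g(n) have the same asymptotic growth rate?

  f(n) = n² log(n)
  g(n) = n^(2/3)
False

f(n) = n² log(n) is O(n² log n), and g(n) = n^(2/3) is O(n^(2/3)).
Since they have different growth rates, f(n) = Θ(g(n)) is false.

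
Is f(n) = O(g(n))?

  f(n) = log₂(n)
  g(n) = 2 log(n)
True

f(n) = log₂(n) and g(n) = 2 log(n) are both O(log n).
Big-O permits equal growth rates (f ≤ c·g for some c), so f(n) = O(g(n)) is true.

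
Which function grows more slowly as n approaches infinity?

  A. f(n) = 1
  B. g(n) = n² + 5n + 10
A

f(n) = 1 is O(1), while g(n) = n² + 5n + 10 is O(n²).
Since O(1) grows slower than O(n²), f(n) is dominated.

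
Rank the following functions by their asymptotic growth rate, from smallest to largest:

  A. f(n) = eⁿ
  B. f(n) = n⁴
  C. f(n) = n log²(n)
C < B < A

Comparing growth rates:
C = n log²(n) is O(n log² n)
B = n⁴ is O(n⁴)
A = eⁿ is O(eⁿ)

Therefore, the order from slowest to fastest is: C < B < A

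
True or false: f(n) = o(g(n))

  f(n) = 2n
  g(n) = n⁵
True

f(n) = 2n is O(n), and g(n) = n⁵ is O(n⁵).
Since O(n) grows strictly slower than O(n⁵), f(n) = o(g(n)) is true.
This means lim(n→∞) f(n)/g(n) = 0.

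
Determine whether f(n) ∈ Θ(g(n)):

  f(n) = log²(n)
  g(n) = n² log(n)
False

f(n) = log²(n) is O(log² n), and g(n) = n² log(n) is O(n² log n).
Since they have different growth rates, f(n) = Θ(g(n)) is false.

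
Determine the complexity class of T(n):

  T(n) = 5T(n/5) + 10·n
Θ(n log n)

Master Theorem: a = 5, b = 5, f(n) = 10·n.
Compute the critical exponent d = log₅(5) = 1.
Compare f(n) = Θ(n) against n^d:
  k = 1 = d, so f(n) = Θ(n^d) — Case 2.
  Work is balanced across levels: T(n) = Θ(n^d log n) = Θ(n log n).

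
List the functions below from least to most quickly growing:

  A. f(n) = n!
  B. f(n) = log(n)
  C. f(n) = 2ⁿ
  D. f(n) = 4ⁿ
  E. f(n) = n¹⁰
B < E < C < D < A

Comparing growth rates:
B = log(n) is O(log n)
E = n¹⁰ is O(n¹⁰)
C = 2ⁿ is O(2ⁿ)
D = 4ⁿ is O(4ⁿ)
A = n! is O(n!)

Therefore, the order from slowest to fastest is: B < E < C < D < A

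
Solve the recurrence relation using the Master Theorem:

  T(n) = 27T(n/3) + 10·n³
Θ(n³ log n)

Master Theorem: a = 27, b = 3, f(n) = 10·n³.
Compute the critical exponent d = log₃(27) = 3.
Compare f(n) = Θ(n³) against n^d:
  k = 3 = d, so f(n) = Θ(n^d) — Case 2.
  Work is balanced across levels: T(n) = Θ(n^d log n) = Θ(n³ log n).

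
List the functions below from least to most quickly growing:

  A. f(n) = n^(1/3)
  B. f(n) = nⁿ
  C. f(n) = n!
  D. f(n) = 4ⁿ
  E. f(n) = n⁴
A < E < D < C < B

Comparing growth rates:
A = n^(1/3) is O(n^(1/3))
E = n⁴ is O(n⁴)
D = 4ⁿ is O(4ⁿ)
C = n! is O(n!)
B = nⁿ is O(nⁿ)

Therefore, the order from slowest to fastest is: A < E < D < C < B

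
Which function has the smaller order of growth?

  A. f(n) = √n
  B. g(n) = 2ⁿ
A

f(n) = √n is O(√n), while g(n) = 2ⁿ is O(2ⁿ).
Since O(√n) grows slower than O(2ⁿ), f(n) is dominated.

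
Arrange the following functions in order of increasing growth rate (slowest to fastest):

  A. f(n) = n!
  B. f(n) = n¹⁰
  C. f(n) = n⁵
C < B < A

Comparing growth rates:
C = n⁵ is O(n⁵)
B = n¹⁰ is O(n¹⁰)
A = n! is O(n!)

Therefore, the order from slowest to fastest is: C < B < A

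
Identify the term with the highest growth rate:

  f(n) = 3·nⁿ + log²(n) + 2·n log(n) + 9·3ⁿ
3·nⁿ

Looking at each term:
  - 3·nⁿ is O(nⁿ)
  - log²(n) is O(log² n)
  - 2·n log(n) is O(n log n)
  - 9·3ⁿ is O(3ⁿ)

The term 3·nⁿ (O(nⁿ)) grows fastest and dominates all others.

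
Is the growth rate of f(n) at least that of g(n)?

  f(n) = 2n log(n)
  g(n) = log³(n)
True

f(n) = 2n log(n) is O(n log n), and g(n) = log³(n) is O(log³ n).
Since O(n log n) grows at least as fast as O(log³ n), f(n) = Ω(g(n)) is true.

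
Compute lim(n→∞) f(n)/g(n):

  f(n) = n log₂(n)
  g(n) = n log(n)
1/log(2)

Since n log₂(n) and n log(n) have the same growth rate (O(n log n)),
the ratio converges to a constant: 1/log(2).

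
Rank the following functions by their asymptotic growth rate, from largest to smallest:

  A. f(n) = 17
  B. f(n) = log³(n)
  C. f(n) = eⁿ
C > B > A

Comparing growth rates:
C = eⁿ is O(eⁿ)
B = log³(n) is O(log³ n)
A = 17 is O(1)

Therefore, the order from fastest to slowest is: C > B > A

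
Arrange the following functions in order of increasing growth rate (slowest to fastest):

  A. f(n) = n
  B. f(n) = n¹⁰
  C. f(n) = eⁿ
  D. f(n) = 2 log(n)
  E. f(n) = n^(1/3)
D < E < A < B < C

Comparing growth rates:
D = 2 log(n) is O(log n)
E = n^(1/3) is O(n^(1/3))
A = n is O(n)
B = n¹⁰ is O(n¹⁰)
C = eⁿ is O(eⁿ)

Therefore, the order from slowest to fastest is: D < E < A < B < C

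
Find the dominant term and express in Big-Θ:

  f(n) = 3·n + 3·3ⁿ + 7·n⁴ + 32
Θ(3ⁿ)

Order the terms by growth rate: 32 ≺ 3·n ≺ 7·n⁴ ≺ 3·3ⁿ.
The fastest-growing term 3·3ⁿ dominates as n → ∞; dropping its constant factor gives Θ(3ⁿ).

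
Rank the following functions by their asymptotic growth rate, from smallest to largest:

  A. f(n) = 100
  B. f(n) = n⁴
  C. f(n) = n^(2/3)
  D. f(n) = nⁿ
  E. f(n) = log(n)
A < E < C < B < D

Comparing growth rates:
A = 100 is O(1)
E = log(n) is O(log n)
C = n^(2/3) is O(n^(2/3))
B = n⁴ is O(n⁴)
D = nⁿ is O(nⁿ)

Therefore, the order from slowest to fastest is: A < E < C < B < D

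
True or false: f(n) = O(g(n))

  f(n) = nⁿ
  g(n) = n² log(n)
False

f(n) = nⁿ is O(nⁿ), and g(n) = n² log(n) is O(n² log n).
Since O(nⁿ) grows faster than O(n² log n), f(n) = O(g(n)) is false.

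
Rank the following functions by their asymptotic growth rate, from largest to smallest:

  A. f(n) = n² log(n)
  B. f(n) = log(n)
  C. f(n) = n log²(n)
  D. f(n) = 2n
A > C > D > B

Comparing growth rates:
A = n² log(n) is O(n² log n)
C = n log²(n) is O(n log² n)
D = 2n is O(n)
B = log(n) is O(log n)

Therefore, the order from fastest to slowest is: A > C > D > B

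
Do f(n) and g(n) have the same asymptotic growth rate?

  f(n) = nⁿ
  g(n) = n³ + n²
False

f(n) = nⁿ is O(nⁿ), and g(n) = n³ + n² is O(n³).
Since they have different growth rates, f(n) = Θ(g(n)) is false.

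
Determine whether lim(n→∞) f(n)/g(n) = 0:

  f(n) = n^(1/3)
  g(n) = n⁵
True

f(n) = n^(1/3) is O(n^(1/3)), and g(n) = n⁵ is O(n⁵).
Since O(n^(1/3)) grows strictly slower than O(n⁵), f(n) = o(g(n)) is true.
This means lim(n→∞) f(n)/g(n) = 0.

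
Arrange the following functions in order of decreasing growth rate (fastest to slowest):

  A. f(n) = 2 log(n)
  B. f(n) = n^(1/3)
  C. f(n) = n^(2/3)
C > B > A

Comparing growth rates:
C = n^(2/3) is O(n^(2/3))
B = n^(1/3) is O(n^(1/3))
A = 2 log(n) is O(log n)

Therefore, the order from fastest to slowest is: C > B > A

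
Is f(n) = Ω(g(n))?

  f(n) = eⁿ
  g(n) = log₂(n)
True

f(n) = eⁿ is O(eⁿ), and g(n) = log₂(n) is O(log n).
Since O(eⁿ) grows at least as fast as O(log n), f(n) = Ω(g(n)) is true.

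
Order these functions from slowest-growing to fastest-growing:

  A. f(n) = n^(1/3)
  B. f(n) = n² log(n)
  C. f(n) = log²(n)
C < A < B

Comparing growth rates:
C = log²(n) is O(log² n)
A = n^(1/3) is O(n^(1/3))
B = n² log(n) is O(n² log n)

Therefore, the order from slowest to fastest is: C < A < B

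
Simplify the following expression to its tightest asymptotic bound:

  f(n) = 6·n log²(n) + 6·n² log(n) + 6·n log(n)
Θ(n² log n)

Order the terms by growth rate: 6·n log(n) ≺ 6·n log²(n) ≺ 6·n² log(n).
The fastest-growing term 6·n² log(n) dominates as n → ∞; dropping its constant factor gives Θ(n² log n).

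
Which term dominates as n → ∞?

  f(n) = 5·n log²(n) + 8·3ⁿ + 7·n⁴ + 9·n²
8·3ⁿ

Looking at each term:
  - 5·n log²(n) is O(n log² n)
  - 8·3ⁿ is O(3ⁿ)
  - 7·n⁴ is O(n⁴)
  - 9·n² is O(n²)

The term 8·3ⁿ (O(3ⁿ)) grows fastest and dominates all others.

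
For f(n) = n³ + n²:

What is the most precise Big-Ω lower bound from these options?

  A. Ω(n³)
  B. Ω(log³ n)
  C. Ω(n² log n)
A

f(n) = n³ + n² is Ω(n³).
All listed options are valid Big-Ω bounds (lower bounds),
but Ω(n³) is the tightest (largest valid bound).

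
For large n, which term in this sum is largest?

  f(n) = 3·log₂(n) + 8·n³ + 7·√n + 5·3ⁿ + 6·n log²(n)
5·3ⁿ

Looking at each term:
  - 3·log₂(n) is O(log n)
  - 8·n³ is O(n³)
  - 7·√n is O(√n)
  - 5·3ⁿ is O(3ⁿ)
  - 6·n log²(n) is O(n log² n)

The term 5·3ⁿ (O(3ⁿ)) grows fastest and dominates all others.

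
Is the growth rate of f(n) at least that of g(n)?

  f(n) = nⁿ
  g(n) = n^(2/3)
True

f(n) = nⁿ is O(nⁿ), and g(n) = n^(2/3) is O(n^(2/3)).
Since O(nⁿ) grows at least as fast as O(n^(2/3)), f(n) = Ω(g(n)) is true.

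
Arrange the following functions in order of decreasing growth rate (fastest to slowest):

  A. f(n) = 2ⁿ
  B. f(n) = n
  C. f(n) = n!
C > A > B

Comparing growth rates:
C = n! is O(n!)
A = 2ⁿ is O(2ⁿ)
B = n is O(n)

Therefore, the order from fastest to slowest is: C > A > B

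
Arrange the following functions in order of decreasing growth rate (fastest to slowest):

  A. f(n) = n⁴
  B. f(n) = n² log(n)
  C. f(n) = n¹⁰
C > A > B

Comparing growth rates:
C = n¹⁰ is O(n¹⁰)
A = n⁴ is O(n⁴)
B = n² log(n) is O(n² log n)

Therefore, the order from fastest to slowest is: C > A > B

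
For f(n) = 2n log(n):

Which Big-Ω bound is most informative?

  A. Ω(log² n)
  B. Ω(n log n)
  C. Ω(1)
B

f(n) = 2n log(n) is Ω(n log n).
All listed options are valid Big-Ω bounds (lower bounds),
but Ω(n log n) is the tightest (largest valid bound).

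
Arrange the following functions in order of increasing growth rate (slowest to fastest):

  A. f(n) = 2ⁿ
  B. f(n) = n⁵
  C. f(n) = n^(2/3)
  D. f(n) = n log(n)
C < D < B < A

Comparing growth rates:
C = n^(2/3) is O(n^(2/3))
D = n log(n) is O(n log n)
B = n⁵ is O(n⁵)
A = 2ⁿ is O(2ⁿ)

Therefore, the order from slowest to fastest is: C < D < B < A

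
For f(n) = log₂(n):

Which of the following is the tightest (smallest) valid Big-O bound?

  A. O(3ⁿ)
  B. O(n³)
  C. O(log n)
C

f(n) = log₂(n) is O(log n).
All listed options are valid Big-O bounds (upper bounds),
but O(log n) is the tightest (smallest valid bound).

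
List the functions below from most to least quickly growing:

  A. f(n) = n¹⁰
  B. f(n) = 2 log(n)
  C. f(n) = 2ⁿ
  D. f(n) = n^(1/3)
C > A > D > B

Comparing growth rates:
C = 2ⁿ is O(2ⁿ)
A = n¹⁰ is O(n¹⁰)
D = n^(1/3) is O(n^(1/3))
B = 2 log(n) is O(log n)

Therefore, the order from fastest to slowest is: C > A > D > B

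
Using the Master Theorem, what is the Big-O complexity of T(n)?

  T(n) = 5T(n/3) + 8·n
Θ(n^log₃(5))

Master Theorem: a = 5, b = 3, f(n) = 8·n.
Compute the critical exponent d = log₃(5) = 1.465.
Compare f(n) = Θ(n) against n^d:
  k = 1 < d = 1.465, so f(n) = O(n^(d-ε)) — Case 1.
  The recursion cost dominates: T(n) = Θ(n^d) = Θ(n^log₃(5)).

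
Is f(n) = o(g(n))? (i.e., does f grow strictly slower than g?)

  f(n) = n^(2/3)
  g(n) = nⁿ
True

f(n) = n^(2/3) is O(n^(2/3)), and g(n) = nⁿ is O(nⁿ).
Since O(n^(2/3)) grows strictly slower than O(nⁿ), f(n) = o(g(n)) is true.
This means lim(n→∞) f(n)/g(n) = 0.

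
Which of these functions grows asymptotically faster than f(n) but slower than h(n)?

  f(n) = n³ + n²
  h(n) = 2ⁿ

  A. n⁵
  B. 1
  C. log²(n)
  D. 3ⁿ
A

We need g(n) with n³ + n² = o(g(n)) and g(n) = o(2ⁿ), i.e. O(n³) ≺ g ≺ O(2ⁿ).
Check each option:
  A. n⁵ — O(n⁵) is strictly between O(n³) and O(2ⁿ) ✓
  B. 1 — O(1) does not grow strictly faster than f(n)
  C. log²(n) — O(log² n) does not grow strictly faster than f(n)
  D. 3ⁿ — O(3ⁿ) does not grow strictly slower than h(n)

Only option A (n⁵) lies strictly between.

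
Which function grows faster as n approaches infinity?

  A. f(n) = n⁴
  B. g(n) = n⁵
B

f(n) = n⁴ is O(n⁴), while g(n) = n⁵ is O(n⁵).
Since O(n⁵) grows faster than O(n⁴), g(n) dominates.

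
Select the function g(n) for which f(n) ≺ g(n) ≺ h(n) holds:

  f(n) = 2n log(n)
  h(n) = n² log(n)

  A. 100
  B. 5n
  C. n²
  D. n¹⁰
C

We need g(n) with 2n log(n) = o(g(n)) and g(n) = o(n² log(n)), i.e. O(n log n) ≺ g ≺ O(n² log n).
Check each option:
  A. 100 — O(1) does not grow strictly faster than f(n)
  B. 5n — O(n) does not grow strictly faster than f(n)
  C. n² — O(n²) is strictly between O(n log n) and O(n² log n) ✓
  D. n¹⁰ — O(n¹⁰) does not grow strictly slower than h(n)

Only option C (n²) lies strictly between.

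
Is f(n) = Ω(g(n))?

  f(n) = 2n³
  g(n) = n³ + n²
True

f(n) = 2n³ and g(n) = n³ + n² are both O(n³).
Big-Ω permits equal growth rates (f ≥ c·g for some c > 0), so f(n) = Ω(g(n)) is true.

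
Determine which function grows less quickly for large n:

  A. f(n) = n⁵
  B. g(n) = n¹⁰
A

f(n) = n⁵ is O(n⁵), while g(n) = n¹⁰ is O(n¹⁰).
Since O(n⁵) grows slower than O(n¹⁰), f(n) is dominated.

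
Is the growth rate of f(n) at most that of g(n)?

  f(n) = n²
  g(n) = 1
False

f(n) = n² is O(n²), and g(n) = 1 is O(1).
Since O(n²) grows faster than O(1), f(n) = O(g(n)) is false.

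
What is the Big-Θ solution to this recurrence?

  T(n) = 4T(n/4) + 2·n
Θ(n log n)

Master Theorem: a = 4, b = 4, f(n) = 2·n.
Compute the critical exponent d = log₄(4) = 1.
Compare f(n) = Θ(n) against n^d:
  k = 1 = d, so f(n) = Θ(n^d) — Case 2.
  Work is balanced across levels: T(n) = Θ(n^d log n) = Θ(n log n).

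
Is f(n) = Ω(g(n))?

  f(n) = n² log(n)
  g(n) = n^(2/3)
True

f(n) = n² log(n) is O(n² log n), and g(n) = n^(2/3) is O(n^(2/3)).
Since O(n² log n) grows at least as fast as O(n^(2/3)), f(n) = Ω(g(n)) is true.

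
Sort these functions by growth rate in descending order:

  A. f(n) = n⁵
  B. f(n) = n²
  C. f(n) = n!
C > A > B

Comparing growth rates:
C = n! is O(n!)
A = n⁵ is O(n⁵)
B = n² is O(n²)

Therefore, the order from fastest to slowest is: C > A > B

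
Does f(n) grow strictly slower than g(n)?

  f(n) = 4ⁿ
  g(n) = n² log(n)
False

f(n) = 4ⁿ is O(4ⁿ), and g(n) = n² log(n) is O(n² log n).
Since O(4ⁿ) grows faster than or equal to O(n² log n), f(n) = o(g(n)) is false.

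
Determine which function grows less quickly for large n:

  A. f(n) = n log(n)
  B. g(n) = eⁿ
A

f(n) = n log(n) is O(n log n), while g(n) = eⁿ is O(eⁿ).
Since O(n log n) grows slower than O(eⁿ), f(n) is dominated.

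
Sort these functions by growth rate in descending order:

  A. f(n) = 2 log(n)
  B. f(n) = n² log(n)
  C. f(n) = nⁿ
C > B > A

Comparing growth rates:
C = nⁿ is O(nⁿ)
B = n² log(n) is O(n² log n)
A = 2 log(n) is O(log n)

Therefore, the order from fastest to slowest is: C > B > A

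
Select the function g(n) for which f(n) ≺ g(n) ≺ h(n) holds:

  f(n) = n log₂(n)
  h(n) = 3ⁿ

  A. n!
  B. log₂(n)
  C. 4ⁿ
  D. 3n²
D

We need g(n) with n log₂(n) = o(g(n)) and g(n) = o(3ⁿ), i.e. O(n log n) ≺ g ≺ O(3ⁿ).
Check each option:
  A. n! — O(n!) does not grow strictly slower than h(n)
  B. log₂(n) — O(log n) does not grow strictly faster than f(n)
  C. 4ⁿ — O(4ⁿ) does not grow strictly slower than h(n)
  D. 3n² — O(n²) is strictly between O(n log n) and O(3ⁿ) ✓

Only option D (3n²) lies strictly between.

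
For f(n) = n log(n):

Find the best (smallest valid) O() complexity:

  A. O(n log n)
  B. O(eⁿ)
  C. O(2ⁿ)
A

f(n) = n log(n) is O(n log n).
All listed options are valid Big-O bounds (upper bounds),
but O(n log n) is the tightest (smallest valid bound).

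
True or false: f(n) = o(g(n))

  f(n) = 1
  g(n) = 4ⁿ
True

f(n) = 1 is O(1), and g(n) = 4ⁿ is O(4ⁿ).
Since O(1) grows strictly slower than O(4ⁿ), f(n) = o(g(n)) is true.
This means lim(n→∞) f(n)/g(n) = 0.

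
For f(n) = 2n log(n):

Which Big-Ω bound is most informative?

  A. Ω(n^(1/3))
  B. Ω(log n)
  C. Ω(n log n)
C

f(n) = 2n log(n) is Ω(n log n).
All listed options are valid Big-Ω bounds (lower bounds),
but Ω(n log n) is the tightest (largest valid bound).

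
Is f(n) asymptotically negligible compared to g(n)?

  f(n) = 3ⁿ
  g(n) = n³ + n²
False

f(n) = 3ⁿ is O(3ⁿ), and g(n) = n³ + n² is O(n³).
Since O(3ⁿ) grows faster than or equal to O(n³), f(n) = o(g(n)) is false.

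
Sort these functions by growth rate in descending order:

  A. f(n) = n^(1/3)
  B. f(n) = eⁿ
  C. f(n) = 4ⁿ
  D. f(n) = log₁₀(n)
C > B > A > D

Comparing growth rates:
C = 4ⁿ is O(4ⁿ)
B = eⁿ is O(eⁿ)
A = n^(1/3) is O(n^(1/3))
D = log₁₀(n) is O(log n)

Therefore, the order from fastest to slowest is: C > B > A > D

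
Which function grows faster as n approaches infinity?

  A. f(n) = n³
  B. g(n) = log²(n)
A

f(n) = n³ is O(n³), while g(n) = log²(n) is O(log² n).
Since O(n³) grows faster than O(log² n), f(n) dominates.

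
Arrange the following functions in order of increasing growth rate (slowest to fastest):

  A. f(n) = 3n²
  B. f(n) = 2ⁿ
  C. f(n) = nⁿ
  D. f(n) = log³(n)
D < A < B < C

Comparing growth rates:
D = log³(n) is O(log³ n)
A = 3n² is O(n²)
B = 2ⁿ is O(2ⁿ)
C = nⁿ is O(nⁿ)

Therefore, the order from slowest to fastest is: D < A < B < C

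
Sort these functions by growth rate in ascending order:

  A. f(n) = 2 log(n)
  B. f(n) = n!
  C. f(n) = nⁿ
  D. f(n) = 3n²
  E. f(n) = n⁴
A < D < E < B < C

Comparing growth rates:
A = 2 log(n) is O(log n)
D = 3n² is O(n²)
E = n⁴ is O(n⁴)
B = n! is O(n!)
C = nⁿ is O(nⁿ)

Therefore, the order from slowest to fastest is: A < D < E < B < C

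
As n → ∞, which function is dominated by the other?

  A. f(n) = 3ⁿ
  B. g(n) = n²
B

f(n) = 3ⁿ is O(3ⁿ), while g(n) = n² is O(n²).
Since O(n²) grows slower than O(3ⁿ), g(n) is dominated.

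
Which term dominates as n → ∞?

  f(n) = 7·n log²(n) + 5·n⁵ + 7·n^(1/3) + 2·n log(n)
5·n⁵

Looking at each term:
  - 7·n log²(n) is O(n log² n)
  - 5·n⁵ is O(n⁵)
  - 7·n^(1/3) is O(n^(1/3))
  - 2·n log(n) is O(n log n)

The term 5·n⁵ (O(n⁵)) grows fastest and dominates all others.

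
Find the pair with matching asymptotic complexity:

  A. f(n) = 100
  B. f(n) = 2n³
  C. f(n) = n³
B and C

Examining each function:
  A. 100 is O(1)
  B. 2n³ is O(n³)
  C. n³ is O(n³)

Functions B and C both have the same complexity class.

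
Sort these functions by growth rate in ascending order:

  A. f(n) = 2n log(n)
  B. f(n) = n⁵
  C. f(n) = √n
C < A < B

Comparing growth rates:
C = √n is O(√n)
A = 2n log(n) is O(n log n)
B = n⁵ is O(n⁵)

Therefore, the order from slowest to fastest is: C < A < B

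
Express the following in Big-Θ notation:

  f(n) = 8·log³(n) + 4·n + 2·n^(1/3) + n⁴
Θ(n⁴)

Order the terms by growth rate: 8·log³(n) ≺ 2·n^(1/3) ≺ 4·n ≺ n⁴.
The fastest-growing term n⁴ dominates as n → ∞; dropping its constant factor gives Θ(n⁴).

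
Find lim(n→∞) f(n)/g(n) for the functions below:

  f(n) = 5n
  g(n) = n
5

Since 5n and n have the same growth rate (O(n)),
the ratio converges to a constant: 5.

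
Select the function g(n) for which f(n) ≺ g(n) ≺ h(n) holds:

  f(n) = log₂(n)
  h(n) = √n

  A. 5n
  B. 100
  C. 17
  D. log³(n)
D

We need g(n) with log₂(n) = o(g(n)) and g(n) = o(√n), i.e. O(log n) ≺ g ≺ O(√n).
Check each option:
  A. 5n — O(n) does not grow strictly slower than h(n)
  B. 100 — O(1) does not grow strictly faster than f(n)
  C. 17 — O(1) does not grow strictly faster than f(n)
  D. log³(n) — O(log³ n) is strictly between O(log n) and O(√n) ✓

Only option D (log³(n)) lies strictly between.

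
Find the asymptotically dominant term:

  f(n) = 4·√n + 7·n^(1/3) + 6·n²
6·n²

Looking at each term:
  - 4·√n is O(√n)
  - 7·n^(1/3) is O(n^(1/3))
  - 6·n² is O(n²)

The term 6·n² (O(n²)) grows fastest and dominates all others.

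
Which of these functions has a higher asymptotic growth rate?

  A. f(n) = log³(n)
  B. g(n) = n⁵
B

f(n) = log³(n) is O(log³ n), while g(n) = n⁵ is O(n⁵).
Since O(n⁵) grows faster than O(log³ n), g(n) dominates.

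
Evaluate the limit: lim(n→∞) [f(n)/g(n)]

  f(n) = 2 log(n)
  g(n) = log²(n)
0

Since 2 log(n) (O(log n)) grows slower than log²(n) (O(log² n)),
the ratio f(n)/g(n) → 0 as n → ∞.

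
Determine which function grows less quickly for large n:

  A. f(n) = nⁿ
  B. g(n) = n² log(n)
B

f(n) = nⁿ is O(nⁿ), while g(n) = n² log(n) is O(n² log n).
Since O(n² log n) grows slower than O(nⁿ), g(n) is dominated.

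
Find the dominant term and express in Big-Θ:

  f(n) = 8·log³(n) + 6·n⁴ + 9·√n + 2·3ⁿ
Θ(3ⁿ)

Order the terms by growth rate: 8·log³(n) ≺ 9·√n ≺ 6·n⁴ ≺ 2·3ⁿ.
The fastest-growing term 2·3ⁿ dominates as n → ∞; dropping its constant factor gives Θ(3ⁿ).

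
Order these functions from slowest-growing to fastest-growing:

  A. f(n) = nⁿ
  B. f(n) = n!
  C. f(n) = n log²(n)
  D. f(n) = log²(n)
D < C < B < A

Comparing growth rates:
D = log²(n) is O(log² n)
C = n log²(n) is O(n log² n)
B = n! is O(n!)
A = nⁿ is O(nⁿ)

Therefore, the order from slowest to fastest is: D < C < B < A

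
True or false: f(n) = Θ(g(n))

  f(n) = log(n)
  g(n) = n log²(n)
False

f(n) = log(n) is O(log n), and g(n) = n log²(n) is O(n log² n).
Since they have different growth rates, f(n) = Θ(g(n)) is false.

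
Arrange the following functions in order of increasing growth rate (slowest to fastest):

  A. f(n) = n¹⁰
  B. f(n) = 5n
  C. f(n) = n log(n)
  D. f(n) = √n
D < B < C < A

Comparing growth rates:
D = √n is O(√n)
B = 5n is O(n)
C = n log(n) is O(n log n)
A = n¹⁰ is O(n¹⁰)

Therefore, the order from slowest to fastest is: D < B < C < A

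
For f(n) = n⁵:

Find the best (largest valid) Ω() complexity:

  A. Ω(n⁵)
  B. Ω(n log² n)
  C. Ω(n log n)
A

f(n) = n⁵ is Ω(n⁵).
All listed options are valid Big-Ω bounds (lower bounds),
but Ω(n⁵) is the tightest (largest valid bound).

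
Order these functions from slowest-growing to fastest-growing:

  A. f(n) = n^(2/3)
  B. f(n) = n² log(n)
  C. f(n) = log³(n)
C < A < B

Comparing growth rates:
C = log³(n) is O(log³ n)
A = n^(2/3) is O(n^(2/3))
B = n² log(n) is O(n² log n)

Therefore, the order from slowest to fastest is: C < A < B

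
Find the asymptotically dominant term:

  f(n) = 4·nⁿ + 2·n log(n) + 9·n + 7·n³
4·nⁿ

Looking at each term:
  - 4·nⁿ is O(nⁿ)
  - 2·n log(n) is O(n log n)
  - 9·n is O(n)
  - 7·n³ is O(n³)

The term 4·nⁿ (O(nⁿ)) grows fastest and dominates all others.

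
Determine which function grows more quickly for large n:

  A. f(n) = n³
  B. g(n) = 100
A

f(n) = n³ is O(n³), while g(n) = 100 is O(1).
Since O(n³) grows faster than O(1), f(n) dominates.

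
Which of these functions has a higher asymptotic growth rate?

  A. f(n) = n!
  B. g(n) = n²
A

f(n) = n! is O(n!), while g(n) = n² is O(n²).
Since O(n!) grows faster than O(n²), f(n) dominates.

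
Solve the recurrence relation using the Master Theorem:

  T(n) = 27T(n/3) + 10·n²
Θ(n³)

Master Theorem: a = 27, b = 3, f(n) = 10·n².
Compute the critical exponent d = log₃(27) = 3.
Compare f(n) = Θ(n²) against n^d:
  k = 2 < d = 3, so f(n) = O(n^(d-ε)) — Case 1.
  The recursion cost dominates: T(n) = Θ(n^d) = Θ(n³).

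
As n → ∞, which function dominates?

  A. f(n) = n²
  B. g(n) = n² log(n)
B

f(n) = n² is O(n²), while g(n) = n² log(n) is O(n² log n).
Since O(n² log n) grows faster than O(n²), g(n) dominates.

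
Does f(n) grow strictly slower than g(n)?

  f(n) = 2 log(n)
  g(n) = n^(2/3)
True

f(n) = 2 log(n) is O(log n), and g(n) = n^(2/3) is O(n^(2/3)).
Since O(log n) grows strictly slower than O(n^(2/3)), f(n) = o(g(n)) is true.
This means lim(n→∞) f(n)/g(n) = 0.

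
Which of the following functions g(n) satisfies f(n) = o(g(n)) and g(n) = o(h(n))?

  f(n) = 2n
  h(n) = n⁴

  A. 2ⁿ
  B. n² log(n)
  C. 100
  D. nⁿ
B

We need g(n) with 2n = o(g(n)) and g(n) = o(n⁴), i.e. O(n) ≺ g ≺ O(n⁴).
Check each option:
  A. 2ⁿ — O(2ⁿ) does not grow strictly slower than h(n)
  B. n² log(n) — O(n² log n) is strictly between O(n) and O(n⁴) ✓
  C. 100 — O(1) does not grow strictly faster than f(n)
  D. nⁿ — O(nⁿ) does not grow strictly slower than h(n)

Only option B (n² log(n)) lies strictly between.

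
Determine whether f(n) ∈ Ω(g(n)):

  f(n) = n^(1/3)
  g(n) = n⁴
False

f(n) = n^(1/3) is O(n^(1/3)), and g(n) = n⁴ is O(n⁴).
Since O(n^(1/3)) grows slower than O(n⁴), f(n) = Ω(g(n)) is false.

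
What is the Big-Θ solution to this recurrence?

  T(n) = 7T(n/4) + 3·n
Θ(n^log₄(7))

Master Theorem: a = 7, b = 4, f(n) = 3·n.
Compute the critical exponent d = log₄(7) = 1.404.
Compare f(n) = Θ(n) against n^d:
  k = 1 < d = 1.404, so f(n) = O(n^(d-ε)) — Case 1.
  The recursion cost dominates: T(n) = Θ(n^d) = Θ(n^log₄(7)).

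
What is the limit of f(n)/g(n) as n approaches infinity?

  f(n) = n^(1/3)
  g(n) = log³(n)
∞

Since n^(1/3) (O(n^(1/3))) grows faster than log³(n) (O(log³ n)),
the ratio f(n)/g(n) → ∞ as n → ∞.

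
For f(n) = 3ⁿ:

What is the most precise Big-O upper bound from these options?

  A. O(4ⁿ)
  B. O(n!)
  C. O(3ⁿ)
C

f(n) = 3ⁿ is O(3ⁿ).
All listed options are valid Big-O bounds (upper bounds),
but O(3ⁿ) is the tightest (smallest valid bound).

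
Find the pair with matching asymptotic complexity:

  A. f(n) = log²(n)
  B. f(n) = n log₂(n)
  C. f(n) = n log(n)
B and C

Examining each function:
  A. log²(n) is O(log² n)
  B. n log₂(n) is O(n log n)
  C. n log(n) is O(n log n)

Functions B and C both have the same complexity class.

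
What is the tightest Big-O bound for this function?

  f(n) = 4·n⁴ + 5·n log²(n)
O(n⁴)

The dominant term in 4·n⁴ + 5·n log²(n) is 4·n⁴, which is Θ(n⁴).
Lower-order terms (5·n log²(n)) are asymptotically negligible.
Constants are absorbed, so the tightest bound is O(n⁴).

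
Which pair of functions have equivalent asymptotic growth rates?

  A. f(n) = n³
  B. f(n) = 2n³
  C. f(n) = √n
A and B

Examining each function:
  A. n³ is O(n³)
  B. 2n³ is O(n³)
  C. √n is O(√n)

Functions A and B both have the same complexity class.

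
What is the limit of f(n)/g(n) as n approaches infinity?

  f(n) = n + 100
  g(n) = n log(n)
0

Since n + 100 (O(n)) grows slower than n log(n) (O(n log n)),
the ratio f(n)/g(n) → 0 as n → ∞.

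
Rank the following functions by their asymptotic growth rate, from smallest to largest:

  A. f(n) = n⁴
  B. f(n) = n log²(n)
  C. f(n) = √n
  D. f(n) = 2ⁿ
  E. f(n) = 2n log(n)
C < E < B < A < D

Comparing growth rates:
C = √n is O(√n)
E = 2n log(n) is O(n log n)
B = n log²(n) is O(n log² n)
A = n⁴ is O(n⁴)
D = 2ⁿ is O(2ⁿ)

Therefore, the order from slowest to fastest is: C < E < B < A < D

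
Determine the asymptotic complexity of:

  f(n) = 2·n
O(n)

The dominant term in 2·n is 2·n, which is Θ(n).
Constants are absorbed, so the tightest bound is O(n).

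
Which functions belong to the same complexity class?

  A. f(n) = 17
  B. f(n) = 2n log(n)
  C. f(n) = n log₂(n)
B and C

Examining each function:
  A. 17 is O(1)
  B. 2n log(n) is O(n log n)
  C. n log₂(n) is O(n log n)

Functions B and C both have the same complexity class.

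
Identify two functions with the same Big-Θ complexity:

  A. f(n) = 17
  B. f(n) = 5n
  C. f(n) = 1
A and C

Examining each function:
  A. 17 is O(1)
  B. 5n is O(n)
  C. 1 is O(1)

Functions A and C both have the same complexity class.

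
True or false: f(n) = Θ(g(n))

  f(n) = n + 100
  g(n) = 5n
True

f(n) = n + 100 and g(n) = 5n are both O(n).
Since they have the same asymptotic growth rate, f(n) = Θ(g(n)) is true.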